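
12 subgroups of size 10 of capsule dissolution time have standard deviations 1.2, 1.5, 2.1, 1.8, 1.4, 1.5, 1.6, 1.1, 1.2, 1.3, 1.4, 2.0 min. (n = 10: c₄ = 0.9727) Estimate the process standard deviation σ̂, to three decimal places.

1.551

s̄ = (1.2 + 1.5 + 2.1 + 1.8 + 1.4 + 1.5 + 1.6 + 1.1 + 1.2 + 1.3 + 1.4 + 2.0) / 12 = 1.5083
σ̂ = s̄ / c₄ = 1.5083 / 0.9727 = 1.5507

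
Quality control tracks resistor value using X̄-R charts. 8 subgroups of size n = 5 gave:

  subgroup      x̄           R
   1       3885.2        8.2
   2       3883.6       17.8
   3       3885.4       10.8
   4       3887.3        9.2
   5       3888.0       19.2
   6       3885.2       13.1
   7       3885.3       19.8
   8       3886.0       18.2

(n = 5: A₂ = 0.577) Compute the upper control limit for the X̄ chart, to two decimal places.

3894.14

X̄̄ = (3885.2 + 3883.6 + 3885.4 + 3887.3 + 3888.0 + 3885.2 + 3885.3 + 3886.0) / 8 = 31086.0000 / 8 = 3885.7500
R̄ = (8.2 + 17.8 + 10.8 + 9.2 + 19.2 + 13.1 + 19.8 + 18.2) / 8 = 116.3000 / 8 = 14.5375
UCL = X̄̄ + A₂·R̄ = 3885.7500 + 0.577 × 14.5375 = 3894.1381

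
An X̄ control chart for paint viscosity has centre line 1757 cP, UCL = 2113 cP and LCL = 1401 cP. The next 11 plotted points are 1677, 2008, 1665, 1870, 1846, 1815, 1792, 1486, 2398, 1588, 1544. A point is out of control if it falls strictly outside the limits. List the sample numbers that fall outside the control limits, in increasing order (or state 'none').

9

Compare each point to [1401, 2113]: sample 9 = 2398 > UCL.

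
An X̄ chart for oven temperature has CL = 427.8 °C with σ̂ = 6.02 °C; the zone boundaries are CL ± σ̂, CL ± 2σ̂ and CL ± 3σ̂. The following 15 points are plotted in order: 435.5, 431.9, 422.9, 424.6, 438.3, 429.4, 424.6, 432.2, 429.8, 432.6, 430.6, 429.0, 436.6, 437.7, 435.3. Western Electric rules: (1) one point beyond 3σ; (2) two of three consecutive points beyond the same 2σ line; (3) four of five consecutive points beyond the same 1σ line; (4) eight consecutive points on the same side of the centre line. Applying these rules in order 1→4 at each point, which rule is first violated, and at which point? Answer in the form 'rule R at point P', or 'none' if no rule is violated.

Zone of each point (C = within 1σ̂, B = 1σ̂–2σ̂, A = 2σ̂–3σ̂, * = beyond 3σ̂; sign = side of CL): 1:+B, 2:+C, 3:-C, 4:-C, 5:+B, 6:+C, 7:-C, 8:+C, 9:+C, 10:+C, 11:+C, 12:+C, 13:+B, 14:+B, 15:+B
Rule 4 (eight consecutive points on the same side of the centre line) is satisfied at point 15.

rule 4 at point 15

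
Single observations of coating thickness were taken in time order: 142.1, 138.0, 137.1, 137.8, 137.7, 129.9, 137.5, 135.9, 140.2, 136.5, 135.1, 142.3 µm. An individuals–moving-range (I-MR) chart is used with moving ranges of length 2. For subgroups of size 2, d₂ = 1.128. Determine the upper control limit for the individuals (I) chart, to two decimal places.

X̄ = (142.1 + 138.0 + 137.1 + 137.8 + 137.7 + 129.9 + 137.5 + 135.9 + 140.2 + 136.5 + 135.1 + 142.3) / 12 = 137.5083
Moving ranges: 4.1, 0.9, 0.7, 0.1, 7.8, 7.6, 1.6, 4.3, 3.7, 1.4, 7.2; M̄R̄ = 39.4000 / 11 = 3.5818
UCL = X̄ + 3·M̄R̄/d₂ = 137.5083 + 3 × 3.5818 / 1.128 = 147.0344

147.03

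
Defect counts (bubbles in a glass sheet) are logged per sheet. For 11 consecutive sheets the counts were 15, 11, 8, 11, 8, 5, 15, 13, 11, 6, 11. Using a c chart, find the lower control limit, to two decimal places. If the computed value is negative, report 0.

0.71

c̄ = (15 + 11 + 8 + 11 + 8 + 5 + 15 + 13 + 11 + 6 + 11) / 11 = 114 / 11 = 10.3636
LCL = c̄ − 3√c̄ = 10.3636 − 3 × 3.2193 = 0.7059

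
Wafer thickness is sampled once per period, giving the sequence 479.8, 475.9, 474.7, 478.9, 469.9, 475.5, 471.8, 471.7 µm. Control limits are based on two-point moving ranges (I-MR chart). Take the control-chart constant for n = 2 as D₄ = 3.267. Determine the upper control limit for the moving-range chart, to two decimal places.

Moving ranges: 3.9, 1.2, 4.2, 9.0, 5.6, 3.7, 0.1; M̄R̄ = 27.7000 / 7 = 3.9571
UCL_MR = D₄·M̄R̄ = 3.267 × 3.9571 = 12.9280

12.93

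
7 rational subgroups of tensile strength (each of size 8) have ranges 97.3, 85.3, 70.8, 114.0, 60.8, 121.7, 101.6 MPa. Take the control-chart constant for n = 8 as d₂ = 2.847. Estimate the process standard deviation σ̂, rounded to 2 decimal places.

32.69

R̄ = (97.3 + 85.3 + 70.8 + 114.0 + 60.8 + 121.7 + 101.6) / 7 = 93.0714
σ̂ = R̄ / d₂ = 93.0714 / 2.847 = 32.6911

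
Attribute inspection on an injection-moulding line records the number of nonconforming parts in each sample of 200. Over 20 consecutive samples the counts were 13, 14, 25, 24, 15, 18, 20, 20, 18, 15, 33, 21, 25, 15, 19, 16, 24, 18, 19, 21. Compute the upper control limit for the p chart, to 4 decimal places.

p̄ = Σdᵢ / (k·n) = 393 / (20 × 200) = 0.09825
UCL = p̄ + 3·√(p̄(1−p̄)/n) = 0.09825 + 3 × √(0.09825×0.90175/200) = 0.09825 + 3 × 0.02105 = 0.16139

0.1614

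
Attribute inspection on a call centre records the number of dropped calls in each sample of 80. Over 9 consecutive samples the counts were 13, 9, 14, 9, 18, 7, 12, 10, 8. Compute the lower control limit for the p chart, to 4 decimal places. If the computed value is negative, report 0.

p̄ = Σdᵢ / (k·n) = 100 / (9 × 80) = 0.13889
LCL = p̄ − 3·√(p̄(1−p̄)/n) = 0.13889 − 3 × 0.03867 = 0.02289

0.0229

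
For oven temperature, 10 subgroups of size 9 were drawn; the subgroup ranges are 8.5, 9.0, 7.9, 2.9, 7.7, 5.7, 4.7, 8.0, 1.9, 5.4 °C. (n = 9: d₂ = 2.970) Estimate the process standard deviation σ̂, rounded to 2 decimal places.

2.08

R̄ = (8.5 + 9.0 + 7.9 + 2.9 + 7.7 + 5.7 + 4.7 + 8.0 + 1.9 + 5.4) / 10 = 6.1700
σ̂ = R̄ / d₂ = 6.1700 / 2.970 = 2.0774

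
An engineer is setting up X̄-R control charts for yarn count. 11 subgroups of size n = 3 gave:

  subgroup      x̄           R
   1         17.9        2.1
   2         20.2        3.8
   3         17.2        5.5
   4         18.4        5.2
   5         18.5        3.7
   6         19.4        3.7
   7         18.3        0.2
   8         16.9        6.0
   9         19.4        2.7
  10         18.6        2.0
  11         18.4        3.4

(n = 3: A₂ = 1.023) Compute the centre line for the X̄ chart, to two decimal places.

X̄̄ = (17.9 + 20.2 + 17.2 + 18.4 + 18.5 + 19.4 + 18.3 + 16.9 + 19.4 + 18.6 + 18.4) / 11 = 203.2000 / 11 = 18.4727
CL = X̄̄ = 18.4727

18.47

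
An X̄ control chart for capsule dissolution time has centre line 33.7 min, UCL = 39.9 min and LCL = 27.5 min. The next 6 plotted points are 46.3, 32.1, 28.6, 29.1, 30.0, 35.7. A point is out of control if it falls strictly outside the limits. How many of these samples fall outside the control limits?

Compare each point to [27.5, 39.9]: sample 1 = 46.3 > UCL.

1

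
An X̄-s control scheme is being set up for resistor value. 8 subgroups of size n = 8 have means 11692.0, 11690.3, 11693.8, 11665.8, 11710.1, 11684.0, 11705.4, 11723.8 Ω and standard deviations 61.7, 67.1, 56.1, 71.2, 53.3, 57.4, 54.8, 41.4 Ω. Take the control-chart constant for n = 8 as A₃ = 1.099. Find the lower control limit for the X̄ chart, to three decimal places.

X̄̄ = (11692.0 + 11690.3 + 11693.8 + 11665.8 + 11710.1 + 11684.0 + 11705.4 + 11723.8) / 8 = 11695.6500
s̄ = (61.7 + 67.1 + 56.1 + 71.2 + 53.3 + 57.4 + 54.8 + 41.4) / 8 = 57.8750
LCL = X̄̄ − A₃·s̄ = 11695.6500 − 1.099 × 57.8750 = 11632.0454

11632.045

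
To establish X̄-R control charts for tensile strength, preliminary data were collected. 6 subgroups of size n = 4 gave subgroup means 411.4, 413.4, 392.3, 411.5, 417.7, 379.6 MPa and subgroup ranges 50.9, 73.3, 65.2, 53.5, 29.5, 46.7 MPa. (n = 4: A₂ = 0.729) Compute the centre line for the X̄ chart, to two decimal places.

404.32

X̄̄ = (411.4 + 413.4 + 392.3 + 411.5 + 417.7 + 379.6) / 6 = 2425.9000 / 6 = 404.3167
CL = X̄̄ = 404.3167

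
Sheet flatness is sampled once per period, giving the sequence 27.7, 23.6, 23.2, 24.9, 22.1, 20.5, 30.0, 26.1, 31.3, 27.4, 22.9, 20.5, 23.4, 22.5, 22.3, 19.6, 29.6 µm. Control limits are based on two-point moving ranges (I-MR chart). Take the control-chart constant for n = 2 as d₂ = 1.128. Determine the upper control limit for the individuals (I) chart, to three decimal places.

X̄ = (27.7 + 23.6 + 23.2 + 24.9 + 22.1 + 20.5 + 30.0 + 26.1 + 31.3 + 27.4 + 22.9 + 20.5 + 23.4 + 22.5 + 22.3 + 19.6 + 29.6) / 17 = 24.5647
Moving ranges: 4.1, 0.4, 1.7, 2.8, 1.6, 9.5, 3.9, 5.2, 3.9, 4.5, 2.4, 2.9, 0.9, 0.2, 2.7, 10.0; M̄R̄ = 56.7000 / 16 = 3.5438
UCL = X̄ + 3·M̄R̄/d₂ = 24.5647 + 3 × 3.5438 / 1.128 = 33.9896

33.990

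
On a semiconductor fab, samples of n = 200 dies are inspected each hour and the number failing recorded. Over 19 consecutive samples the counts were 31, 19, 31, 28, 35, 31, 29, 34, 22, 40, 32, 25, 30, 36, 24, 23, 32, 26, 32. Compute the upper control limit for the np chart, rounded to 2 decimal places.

44.51

p̄ = Σdᵢ / (k·n) = 560 / (19 × 200) = 0.14737
UCL = np̄ + 3·√(np̄(1−p̄)) = 29.4737 + 3 × √(29.4737×0.85263) = 29.4737 + 3 × 5.0130 = 44.5127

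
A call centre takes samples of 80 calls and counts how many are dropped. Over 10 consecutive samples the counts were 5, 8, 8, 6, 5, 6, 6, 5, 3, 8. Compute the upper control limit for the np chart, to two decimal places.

13.07

p̄ = Σdᵢ / (k·n) = 60 / (10 × 80) = 0.07500
UCL = np̄ + 3·√(np̄(1−p̄)) = 6.0000 + 3 × √(6.0000×0.92500) = 6.0000 + 3 × 2.3558 = 13.0675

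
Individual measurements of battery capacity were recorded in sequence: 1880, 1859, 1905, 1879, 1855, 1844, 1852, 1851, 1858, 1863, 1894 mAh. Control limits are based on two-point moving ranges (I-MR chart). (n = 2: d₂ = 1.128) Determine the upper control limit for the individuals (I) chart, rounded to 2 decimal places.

X̄ = (1880 + 1859 + 1905 + 1879 + 1855 + 1844 + 1852 + 1851 + 1858 + 1863 + 1894) / 11 = 1867.2727
Moving ranges: 21, 46, 26, 24, 11, 8, 1, 7, 5, 31; M̄R̄ = 180.0000 / 10 = 18.0000
UCL = X̄ + 3·M̄R̄/d₂ = 1867.2727 + 3 × 18.0000 / 1.128 = 1915.1451

1915.15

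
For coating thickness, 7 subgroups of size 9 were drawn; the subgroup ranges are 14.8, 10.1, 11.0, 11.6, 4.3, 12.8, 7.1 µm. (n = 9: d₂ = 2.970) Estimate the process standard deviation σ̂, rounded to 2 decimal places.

R̄ = (14.8 + 10.1 + 11.0 + 11.6 + 4.3 + 12.8 + 7.1) / 7 = 10.2429
σ̂ = R̄ / d₂ = 10.2429 / 2.970 = 3.4488

3.45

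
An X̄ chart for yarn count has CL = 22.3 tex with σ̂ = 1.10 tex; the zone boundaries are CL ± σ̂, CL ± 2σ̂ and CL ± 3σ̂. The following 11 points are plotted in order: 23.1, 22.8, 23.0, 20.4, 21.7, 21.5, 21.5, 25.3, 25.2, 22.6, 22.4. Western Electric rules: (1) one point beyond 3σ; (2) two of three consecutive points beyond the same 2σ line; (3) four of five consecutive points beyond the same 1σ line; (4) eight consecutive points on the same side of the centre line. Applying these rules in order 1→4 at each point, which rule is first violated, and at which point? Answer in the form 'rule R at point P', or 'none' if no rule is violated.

Zone of each point (C = within 1σ̂, B = 1σ̂–2σ̂, A = 2σ̂–3σ̂, * = beyond 3σ̂; sign = side of CL): 1:+C, 2:+C, 3:+C, 4:-B, 5:-C, 6:-C, 7:-C, 8:+A, 9:+A, 10:+C, 11:+C
Rule 2 (two of three consecutive points beyond the same 2σ limit) is satisfied at point 9.

rule 2 at point 9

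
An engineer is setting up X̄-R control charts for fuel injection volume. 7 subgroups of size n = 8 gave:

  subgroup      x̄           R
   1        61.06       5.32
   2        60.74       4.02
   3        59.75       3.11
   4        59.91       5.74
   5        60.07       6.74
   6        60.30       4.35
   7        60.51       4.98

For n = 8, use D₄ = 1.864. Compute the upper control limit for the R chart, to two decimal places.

9.12

R̄ = (5.32 + 4.02 + 3.11 + 5.74 + 6.74 + 4.35 + 4.98) / 7 = 34.2600 / 7 = 4.8943
UCL_R = D₄·R̄ = 1.864 × 4.8943 = 9.1229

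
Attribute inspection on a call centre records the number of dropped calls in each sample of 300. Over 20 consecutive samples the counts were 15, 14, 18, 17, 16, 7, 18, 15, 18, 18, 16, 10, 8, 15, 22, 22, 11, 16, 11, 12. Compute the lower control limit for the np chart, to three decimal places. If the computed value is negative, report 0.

3.643

p̄ = Σdᵢ / (k·n) = 299 / (20 × 300) = 0.04983
LCL = np̄ − 3·√(np̄(1−p̄)) = 14.9500 − 3 × 3.7690 = 3.6431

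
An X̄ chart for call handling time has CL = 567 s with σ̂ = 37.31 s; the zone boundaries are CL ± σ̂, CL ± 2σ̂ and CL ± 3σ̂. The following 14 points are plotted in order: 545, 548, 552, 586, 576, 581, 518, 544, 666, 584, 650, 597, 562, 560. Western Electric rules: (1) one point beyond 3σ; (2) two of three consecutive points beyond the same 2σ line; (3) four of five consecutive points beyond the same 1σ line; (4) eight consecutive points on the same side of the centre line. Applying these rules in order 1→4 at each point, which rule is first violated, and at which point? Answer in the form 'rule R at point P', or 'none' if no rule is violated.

rule 2 at point 11

Zone of each point (C = within 1σ̂, B = 1σ̂–2σ̂, A = 2σ̂–3σ̂, * = beyond 3σ̂; sign = side of CL): 1:-C, 2:-C, 3:-C, 4:+C, 5:+C, 6:+C, 7:-B, 8:-C, 9:+A, 10:+C, 11:+A, 12:+C, 13:-C, 14:-C
Rule 2 (two of three consecutive points beyond the same 2σ limit) is satisfied at point 11.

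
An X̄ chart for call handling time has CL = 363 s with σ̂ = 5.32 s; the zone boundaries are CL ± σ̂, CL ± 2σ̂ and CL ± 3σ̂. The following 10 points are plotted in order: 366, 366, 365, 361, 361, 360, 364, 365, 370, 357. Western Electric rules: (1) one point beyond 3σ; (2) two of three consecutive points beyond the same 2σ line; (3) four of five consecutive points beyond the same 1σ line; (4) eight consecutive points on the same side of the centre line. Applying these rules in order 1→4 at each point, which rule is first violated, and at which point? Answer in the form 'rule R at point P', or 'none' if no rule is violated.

none

Zone of each point (C = within 1σ̂, B = 1σ̂–2σ̂, A = 2σ̂–3σ̂, * = beyond 3σ̂; sign = side of CL): 1:+C, 2:+C, 3:+C, 4:-C, 5:-C, 6:-C, 7:+C, 8:+C, 9:+B, 10:-B
No rule fires across all 10 points.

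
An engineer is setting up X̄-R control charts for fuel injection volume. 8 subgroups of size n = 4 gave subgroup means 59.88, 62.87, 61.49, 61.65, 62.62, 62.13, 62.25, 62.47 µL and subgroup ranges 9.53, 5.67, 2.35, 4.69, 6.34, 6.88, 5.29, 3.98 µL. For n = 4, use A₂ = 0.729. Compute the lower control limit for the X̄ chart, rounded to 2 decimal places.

57.84

X̄̄ = (59.88 + 62.87 + 61.49 + 61.65 + 62.62 + 62.13 + 62.25 + 62.47) / 8 = 495.3600 / 8 = 61.9200
R̄ = (9.53 + 5.67 + 2.35 + 4.69 + 6.34 + 6.88 + 5.29 + 3.98) / 8 = 44.7300 / 8 = 5.5912
LCL = X̄̄ − A₂·R̄ = 61.9200 − 0.729 × 5.5912 = 57.8440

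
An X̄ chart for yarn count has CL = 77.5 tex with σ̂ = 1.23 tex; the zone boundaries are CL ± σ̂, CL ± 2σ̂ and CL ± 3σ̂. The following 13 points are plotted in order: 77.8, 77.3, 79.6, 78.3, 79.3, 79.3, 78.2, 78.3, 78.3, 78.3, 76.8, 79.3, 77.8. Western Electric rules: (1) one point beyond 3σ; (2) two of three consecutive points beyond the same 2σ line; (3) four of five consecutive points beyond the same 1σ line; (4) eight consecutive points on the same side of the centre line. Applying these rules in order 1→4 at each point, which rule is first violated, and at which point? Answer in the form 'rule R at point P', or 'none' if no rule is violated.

Zone of each point (C = within 1σ̂, B = 1σ̂–2σ̂, A = 2σ̂–3σ̂, * = beyond 3σ̂; sign = side of CL): 1:+C, 2:-C, 3:+B, 4:+C, 5:+B, 6:+B, 7:+C, 8:+C, 9:+C, 10:+C, 11:-C, 12:+B, 13:+C
Rule 4 (eight consecutive points on the same side of the centre line) is satisfied at point 10.

rule 4 at point 10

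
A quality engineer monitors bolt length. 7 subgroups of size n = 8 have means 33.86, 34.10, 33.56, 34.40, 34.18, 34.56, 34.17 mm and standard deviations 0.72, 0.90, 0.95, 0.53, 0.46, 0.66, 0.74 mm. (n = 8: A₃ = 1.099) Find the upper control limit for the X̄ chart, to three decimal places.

34.897

X̄̄ = (33.86 + 34.10 + 33.56 + 34.40 + 34.18 + 34.56 + 34.17) / 7 = 34.1186
s̄ = (0.72 + 0.90 + 0.95 + 0.53 + 0.46 + 0.66 + 0.74) / 7 = 0.7086
UCL = X̄̄ + A₃·s̄ = 34.1186 + 1.099 × 0.7086 = 34.8973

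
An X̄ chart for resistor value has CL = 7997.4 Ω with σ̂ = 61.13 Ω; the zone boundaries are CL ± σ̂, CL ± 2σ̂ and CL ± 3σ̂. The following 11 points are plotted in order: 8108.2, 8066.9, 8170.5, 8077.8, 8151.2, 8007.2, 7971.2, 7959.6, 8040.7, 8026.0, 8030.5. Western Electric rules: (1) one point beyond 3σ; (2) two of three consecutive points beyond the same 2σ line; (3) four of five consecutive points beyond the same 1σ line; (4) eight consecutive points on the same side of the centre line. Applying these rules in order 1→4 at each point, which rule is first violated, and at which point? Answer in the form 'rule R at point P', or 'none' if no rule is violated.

rule 3 at point 4

Zone of each point (C = within 1σ̂, B = 1σ̂–2σ̂, A = 2σ̂–3σ̂, * = beyond 3σ̂; sign = side of CL): 1:+B, 2:+B, 3:+A, 4:+B, 5:+A, 6:+C, 7:-C, 8:-C, 9:+C, 10:+C, 11:+C
Rule 3 (four of five consecutive points beyond the same 1σ limit) is satisfied at point 4.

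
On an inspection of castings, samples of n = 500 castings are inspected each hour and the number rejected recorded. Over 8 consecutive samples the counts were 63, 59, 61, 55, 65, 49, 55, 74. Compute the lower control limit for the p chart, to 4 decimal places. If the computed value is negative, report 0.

0.0766

p̄ = Σdᵢ / (k·n) = 481 / (8 × 500) = 0.12025
LCL = p̄ − 3·√(p̄(1−p̄)/n) = 0.12025 − 3 × 0.01455 = 0.07661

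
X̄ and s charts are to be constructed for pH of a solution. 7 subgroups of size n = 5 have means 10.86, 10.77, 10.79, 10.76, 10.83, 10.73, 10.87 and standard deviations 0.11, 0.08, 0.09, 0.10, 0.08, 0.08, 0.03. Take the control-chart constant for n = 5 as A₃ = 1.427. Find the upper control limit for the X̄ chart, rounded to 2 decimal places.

10.92

X̄̄ = (10.86 + 10.77 + 10.79 + 10.76 + 10.83 + 10.73 + 10.87) / 7 = 10.8014
s̄ = (0.11 + 0.08 + 0.09 + 0.10 + 0.08 + 0.08 + 0.03) / 7 = 0.0814
UCL = X̄̄ + A₃·s̄ = 10.8014 + 1.427 × 0.0814 = 10.9176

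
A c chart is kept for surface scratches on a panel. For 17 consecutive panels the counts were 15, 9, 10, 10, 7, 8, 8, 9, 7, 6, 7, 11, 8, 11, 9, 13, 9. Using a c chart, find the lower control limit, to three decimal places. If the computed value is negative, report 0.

0.118

c̄ = (15 + 9 + 10 + 10 + 7 + 8 + 8 + 9 + 7 + 6 + 7 + 11 + 8 + 11 + 9 + 13 + 9) / 17 = 157 / 17 = 9.2353
LCL = c̄ − 3√c̄ = 9.2353 − 3 × 3.0390 = 0.1184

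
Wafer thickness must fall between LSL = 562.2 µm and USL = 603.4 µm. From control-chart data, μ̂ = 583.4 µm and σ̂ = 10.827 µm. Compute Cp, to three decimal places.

Cp = (USL − LSL) / (6σ̂) = (603.4 − 562.2) / (6 × 10.827) = 41.2000 / 64.9620 = 0.6342

0.634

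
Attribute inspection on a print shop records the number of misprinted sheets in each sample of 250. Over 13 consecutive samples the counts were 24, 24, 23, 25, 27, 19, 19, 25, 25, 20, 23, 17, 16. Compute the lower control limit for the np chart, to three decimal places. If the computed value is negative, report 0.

8.618

p̄ = Σdᵢ / (k·n) = 287 / (13 × 250) = 0.08831
LCL = np̄ − 3·√(np̄(1−p̄)) = 22.0769 − 3 × 4.4864 = 8.6179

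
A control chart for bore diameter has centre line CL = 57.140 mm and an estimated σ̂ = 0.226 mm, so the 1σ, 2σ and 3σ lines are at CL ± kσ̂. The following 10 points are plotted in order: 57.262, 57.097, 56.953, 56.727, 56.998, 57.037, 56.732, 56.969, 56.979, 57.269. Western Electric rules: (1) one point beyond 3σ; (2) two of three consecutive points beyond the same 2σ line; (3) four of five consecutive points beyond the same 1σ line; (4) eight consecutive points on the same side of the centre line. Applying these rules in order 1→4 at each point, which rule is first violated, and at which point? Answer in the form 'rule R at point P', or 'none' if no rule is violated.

Zone of each point (C = within 1σ̂, B = 1σ̂–2σ̂, A = 2σ̂–3σ̂, * = beyond 3σ̂; sign = side of CL): 1:+C, 2:-C, 3:-C, 4:-B, 5:-C, 6:-C, 7:-B, 8:-C, 9:-C, 10:+C
Rule 4 (eight consecutive points on the same side of the centre line) is satisfied at point 9.

rule 4 at point 9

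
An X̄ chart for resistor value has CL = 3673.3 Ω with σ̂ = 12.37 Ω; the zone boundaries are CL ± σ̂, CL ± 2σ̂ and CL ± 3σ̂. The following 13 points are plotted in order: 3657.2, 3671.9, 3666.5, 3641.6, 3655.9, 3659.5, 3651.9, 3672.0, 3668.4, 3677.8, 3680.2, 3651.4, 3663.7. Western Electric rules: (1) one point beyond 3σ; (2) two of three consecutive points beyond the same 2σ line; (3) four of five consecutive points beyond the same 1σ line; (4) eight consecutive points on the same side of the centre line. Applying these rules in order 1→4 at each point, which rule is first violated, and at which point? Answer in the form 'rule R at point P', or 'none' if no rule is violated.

Zone of each point (C = within 1σ̂, B = 1σ̂–2σ̂, A = 2σ̂–3σ̂, * = beyond 3σ̂; sign = side of CL): 1:-B, 2:-C, 3:-C, 4:-A, 5:-B, 6:-B, 7:-B, 8:-C, 9:-C, 10:+C, 11:+C, 12:-B, 13:-C
Rule 3 (four of five consecutive points beyond the same 1σ limit) is satisfied at point 7.

rule 3 at point 7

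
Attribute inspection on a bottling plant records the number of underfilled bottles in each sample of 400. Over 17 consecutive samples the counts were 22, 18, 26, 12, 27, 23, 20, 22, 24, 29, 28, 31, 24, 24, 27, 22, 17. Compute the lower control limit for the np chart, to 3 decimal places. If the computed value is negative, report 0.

9.243

p̄ = Σdᵢ / (k·n) = 396 / (17 × 400) = 0.05824
LCL = np̄ − 3·√(np̄(1−p̄)) = 23.2941 − 3 × 4.6838 = 9.2428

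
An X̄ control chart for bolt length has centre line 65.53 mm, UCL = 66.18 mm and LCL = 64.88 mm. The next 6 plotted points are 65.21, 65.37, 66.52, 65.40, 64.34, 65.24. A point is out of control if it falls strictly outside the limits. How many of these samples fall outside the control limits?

2

Compare each point to [64.88, 66.18]: sample 3 = 66.52 > UCL; sample 5 = 64.34 < LCL.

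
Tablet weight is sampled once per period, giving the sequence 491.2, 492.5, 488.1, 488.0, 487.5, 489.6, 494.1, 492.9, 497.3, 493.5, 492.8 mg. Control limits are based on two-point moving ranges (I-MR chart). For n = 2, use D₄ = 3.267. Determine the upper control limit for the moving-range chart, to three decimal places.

7.514

Moving ranges: 1.3, 4.4, 0.1, 0.5, 2.1, 4.5, 1.2, 4.4, 3.8, 0.7; M̄R̄ = 23.0000 / 10 = 2.3000
UCL_MR = D₄·M̄R̄ = 3.267 × 2.3000 = 7.5141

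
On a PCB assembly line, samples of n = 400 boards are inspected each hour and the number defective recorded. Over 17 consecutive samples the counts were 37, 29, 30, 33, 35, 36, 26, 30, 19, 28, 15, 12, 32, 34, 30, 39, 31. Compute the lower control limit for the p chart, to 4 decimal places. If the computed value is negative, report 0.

0.0339

p̄ = Σdᵢ / (k·n) = 496 / (17 × 400) = 0.07294
LCL = p̄ − 3·√(p̄(1−p̄)/n) = 0.07294 − 3 × 0.01300 = 0.03394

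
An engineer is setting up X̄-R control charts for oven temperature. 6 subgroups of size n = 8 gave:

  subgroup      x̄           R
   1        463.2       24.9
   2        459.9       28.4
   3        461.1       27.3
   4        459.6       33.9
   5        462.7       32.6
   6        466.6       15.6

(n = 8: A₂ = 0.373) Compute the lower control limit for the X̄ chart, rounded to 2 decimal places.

452.07

X̄̄ = (463.2 + 459.9 + 461.1 + 459.6 + 462.7 + 466.6) / 6 = 2773.1000 / 6 = 462.1833
R̄ = (24.9 + 28.4 + 27.3 + 33.9 + 32.6 + 15.6) / 6 = 162.7000 / 6 = 27.1167
LCL = X̄̄ − A₂·R̄ = 462.1833 − 0.373 × 27.1167 = 452.0688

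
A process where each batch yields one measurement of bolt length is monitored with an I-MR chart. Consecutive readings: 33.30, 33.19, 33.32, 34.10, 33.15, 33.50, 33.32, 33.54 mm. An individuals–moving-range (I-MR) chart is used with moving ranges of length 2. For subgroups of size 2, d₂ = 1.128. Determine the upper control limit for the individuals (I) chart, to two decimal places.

34.46

X̄ = (33.30 + 33.19 + 33.32 + 34.10 + 33.15 + 33.50 + 33.32 + 33.54) / 8 = 33.4275
Moving ranges: 0.11, 0.13, 0.78, 0.95, 0.35, 0.18, 0.22; M̄R̄ = 2.7200 / 7 = 0.3886
UCL = X̄ + 3·M̄R̄/d₂ = 33.4275 + 3 × 0.3886 / 1.128 = 34.4609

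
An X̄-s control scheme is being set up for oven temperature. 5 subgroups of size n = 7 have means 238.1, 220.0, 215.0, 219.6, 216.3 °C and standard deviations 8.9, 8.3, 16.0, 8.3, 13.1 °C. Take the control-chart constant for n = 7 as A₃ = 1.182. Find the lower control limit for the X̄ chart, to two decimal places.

X̄̄ = (238.1 + 220.0 + 215.0 + 219.6 + 216.3) / 5 = 221.8000
s̄ = (8.9 + 8.3 + 16.0 + 8.3 + 13.1) / 5 = 10.9200
LCL = X̄̄ − A₃·s̄ = 221.8000 − 1.182 × 10.9200 = 208.8926

208.89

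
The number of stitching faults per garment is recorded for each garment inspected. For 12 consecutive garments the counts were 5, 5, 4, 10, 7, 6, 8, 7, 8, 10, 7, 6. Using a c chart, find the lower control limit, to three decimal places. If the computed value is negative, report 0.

c̄ = (5 + 5 + 4 + 10 + 7 + 6 + 8 + 7 + 8 + 10 + 7 + 6) / 12 = 83 / 12 = 6.9167
LCL = c̄ − 3√c̄ = 6.9167 − 3 × 2.6300 = -0.9732 → 0 (cannot be negative)

0.000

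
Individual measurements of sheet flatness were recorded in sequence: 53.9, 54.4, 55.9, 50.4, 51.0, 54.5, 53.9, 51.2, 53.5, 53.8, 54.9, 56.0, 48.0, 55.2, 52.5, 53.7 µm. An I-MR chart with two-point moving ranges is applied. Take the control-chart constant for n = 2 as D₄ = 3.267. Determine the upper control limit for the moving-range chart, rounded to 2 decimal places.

8.45

Moving ranges: 0.5, 1.5, 5.5, 0.6, 3.5, 0.6, 2.7, 2.3, 0.3, 1.1, 1.1, 8.0, 7.2, 2.7, 1.2; M̄R̄ = 38.8000 / 15 = 2.5867
UCL_MR = D₄·M̄R̄ = 3.267 × 2.5867 = 8.4506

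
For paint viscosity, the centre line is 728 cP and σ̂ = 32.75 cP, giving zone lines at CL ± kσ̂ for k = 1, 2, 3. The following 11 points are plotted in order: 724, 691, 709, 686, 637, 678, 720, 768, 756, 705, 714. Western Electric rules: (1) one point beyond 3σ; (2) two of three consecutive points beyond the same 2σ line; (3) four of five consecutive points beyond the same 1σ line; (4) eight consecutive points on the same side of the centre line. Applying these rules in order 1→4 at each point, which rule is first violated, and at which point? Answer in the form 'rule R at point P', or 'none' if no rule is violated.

Zone of each point (C = within 1σ̂, B = 1σ̂–2σ̂, A = 2σ̂–3σ̂, * = beyond 3σ̂; sign = side of CL): 1:-C, 2:-B, 3:-C, 4:-B, 5:-A, 6:-B, 7:-C, 8:+B, 9:+C, 10:-C, 11:-C
Rule 3 (four of five consecutive points beyond the same 1σ limit) is satisfied at point 6.

rule 3 at point 6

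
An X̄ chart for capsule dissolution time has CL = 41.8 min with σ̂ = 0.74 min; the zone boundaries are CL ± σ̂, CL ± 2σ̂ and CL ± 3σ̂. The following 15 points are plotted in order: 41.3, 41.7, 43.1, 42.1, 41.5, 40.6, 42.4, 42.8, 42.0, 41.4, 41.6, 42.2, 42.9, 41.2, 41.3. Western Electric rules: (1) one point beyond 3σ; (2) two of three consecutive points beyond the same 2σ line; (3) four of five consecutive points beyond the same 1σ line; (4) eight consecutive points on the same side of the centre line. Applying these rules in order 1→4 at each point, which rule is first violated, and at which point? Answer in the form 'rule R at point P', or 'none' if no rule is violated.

Zone of each point (C = within 1σ̂, B = 1σ̂–2σ̂, A = 2σ̂–3σ̂, * = beyond 3σ̂; sign = side of CL): 1:-C, 2:-C, 3:+B, 4:+C, 5:-C, 6:-B, 7:+C, 8:+B, 9:+C, 10:-C, 11:-C, 12:+C, 13:+B, 14:-C, 15:-C
No rule fires across all 15 points.

none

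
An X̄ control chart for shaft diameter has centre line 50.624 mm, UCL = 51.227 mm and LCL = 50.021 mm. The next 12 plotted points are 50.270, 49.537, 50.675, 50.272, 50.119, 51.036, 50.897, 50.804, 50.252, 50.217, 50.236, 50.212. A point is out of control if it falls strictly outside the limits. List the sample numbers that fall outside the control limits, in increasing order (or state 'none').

Compare each point to [50.021, 51.227]: sample 2 = 49.537 < LCL.

2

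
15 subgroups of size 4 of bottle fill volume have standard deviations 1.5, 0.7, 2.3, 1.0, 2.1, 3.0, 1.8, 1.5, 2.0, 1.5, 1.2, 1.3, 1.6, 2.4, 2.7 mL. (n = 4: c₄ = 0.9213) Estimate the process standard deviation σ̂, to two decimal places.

s̄ = (1.5 + 0.7 + 2.3 + 1.0 + 2.1 + 3.0 + 1.8 + 1.5 + 2.0 + 1.5 + 1.2 + 1.3 + 1.6 + 2.4 + 2.7) / 15 = 1.7733
σ̂ = s̄ / c₄ = 1.7733 / 0.9213 = 1.9248

1.92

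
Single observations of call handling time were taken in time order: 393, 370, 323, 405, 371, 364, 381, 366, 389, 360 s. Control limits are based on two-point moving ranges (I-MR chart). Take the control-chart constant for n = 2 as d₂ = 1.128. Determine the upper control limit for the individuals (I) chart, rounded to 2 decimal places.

454.06

X̄ = (393 + 370 + 323 + 405 + 371 + 364 + 381 + 366 + 389 + 360) / 10 = 372.2000
Moving ranges: 23, 47, 82, 34, 7, 17, 15, 23, 29; M̄R̄ = 277.0000 / 9 = 30.7778
UCL = X̄ + 3·M̄R̄/d₂ = 372.2000 + 3 × 30.7778 / 1.128 = 454.0558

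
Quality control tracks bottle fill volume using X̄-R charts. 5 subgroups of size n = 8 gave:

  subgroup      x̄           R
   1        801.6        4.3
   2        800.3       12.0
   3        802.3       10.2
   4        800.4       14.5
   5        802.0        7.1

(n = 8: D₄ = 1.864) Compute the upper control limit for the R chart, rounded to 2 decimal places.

R̄ = (4.3 + 12.0 + 10.2 + 14.5 + 7.1) / 5 = 48.1000 / 5 = 9.6200
UCL_R = D₄·R̄ = 1.864 × 9.6200 = 17.9317

17.93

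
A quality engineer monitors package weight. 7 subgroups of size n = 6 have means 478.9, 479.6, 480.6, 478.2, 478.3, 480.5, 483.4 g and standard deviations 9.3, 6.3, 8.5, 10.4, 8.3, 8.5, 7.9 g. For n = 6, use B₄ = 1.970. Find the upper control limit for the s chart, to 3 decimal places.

s̄ = (9.3 + 6.3 + 8.5 + 10.4 + 8.3 + 8.5 + 7.9) / 7 = 8.4571
UCL_s = B₄·s̄ = 1.970 × 8.4571 = 16.6606

16.661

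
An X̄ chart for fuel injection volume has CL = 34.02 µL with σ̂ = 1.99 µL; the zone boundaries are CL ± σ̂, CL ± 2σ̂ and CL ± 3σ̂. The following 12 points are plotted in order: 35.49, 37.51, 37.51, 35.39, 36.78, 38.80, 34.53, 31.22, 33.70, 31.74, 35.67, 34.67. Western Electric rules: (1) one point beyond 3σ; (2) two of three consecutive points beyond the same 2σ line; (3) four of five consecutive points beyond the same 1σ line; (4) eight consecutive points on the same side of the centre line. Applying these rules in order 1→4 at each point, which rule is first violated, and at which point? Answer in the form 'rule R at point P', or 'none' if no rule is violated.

Zone of each point (C = within 1σ̂, B = 1σ̂–2σ̂, A = 2σ̂–3σ̂, * = beyond 3σ̂; sign = side of CL): 1:+C, 2:+B, 3:+B, 4:+C, 5:+B, 6:+A, 7:+C, 8:-B, 9:-C, 10:-B, 11:+C, 12:+C
Rule 3 (four of five consecutive points beyond the same 1σ limit) is satisfied at point 6.

rule 3 at point 6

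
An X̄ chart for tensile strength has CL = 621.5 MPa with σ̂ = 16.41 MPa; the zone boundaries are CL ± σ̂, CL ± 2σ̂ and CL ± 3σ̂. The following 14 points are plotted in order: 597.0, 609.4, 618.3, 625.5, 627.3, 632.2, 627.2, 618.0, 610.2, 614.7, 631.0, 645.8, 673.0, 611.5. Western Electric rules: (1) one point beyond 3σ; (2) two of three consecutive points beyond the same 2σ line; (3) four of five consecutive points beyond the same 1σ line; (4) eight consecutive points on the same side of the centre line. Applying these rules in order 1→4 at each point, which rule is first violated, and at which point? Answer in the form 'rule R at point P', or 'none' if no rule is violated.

Zone of each point (C = within 1σ̂, B = 1σ̂–2σ̂, A = 2σ̂–3σ̂, * = beyond 3σ̂; sign = side of CL): 1:-B, 2:-C, 3:-C, 4:+C, 5:+C, 6:+C, 7:+C, 8:-C, 9:-C, 10:-C, 11:+C, 12:+B, 13:+*, 14:-C
Rule 1 (one point beyond the 3σ limits) is satisfied at point 13.

rule 1 at point 13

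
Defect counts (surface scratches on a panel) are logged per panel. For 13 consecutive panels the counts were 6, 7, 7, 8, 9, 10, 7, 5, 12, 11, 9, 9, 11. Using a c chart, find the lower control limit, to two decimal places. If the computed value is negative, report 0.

0.00

c̄ = (6 + 7 + 7 + 8 + 9 + 10 + 7 + 5 + 12 + 11 + 9 + 9 + 11) / 13 = 111 / 13 = 8.5385
LCL = c̄ − 3√c̄ = 8.5385 − 3 × 2.9221 = -0.2277 → 0 (cannot be negative)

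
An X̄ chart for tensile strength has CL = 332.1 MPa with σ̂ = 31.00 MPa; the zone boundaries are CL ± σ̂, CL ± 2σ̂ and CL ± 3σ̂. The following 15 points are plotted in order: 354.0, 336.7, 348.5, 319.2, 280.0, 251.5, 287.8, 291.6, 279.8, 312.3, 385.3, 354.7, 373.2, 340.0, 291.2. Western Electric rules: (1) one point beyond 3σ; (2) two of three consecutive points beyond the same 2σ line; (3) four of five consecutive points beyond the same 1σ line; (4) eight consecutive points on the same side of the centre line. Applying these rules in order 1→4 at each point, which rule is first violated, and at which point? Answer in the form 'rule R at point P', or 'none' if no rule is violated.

Zone of each point (C = within 1σ̂, B = 1σ̂–2σ̂, A = 2σ̂–3σ̂, * = beyond 3σ̂; sign = side of CL): 1:+C, 2:+C, 3:+C, 4:-C, 5:-B, 6:-A, 7:-B, 8:-B, 9:-B, 10:-C, 11:+B, 12:+C, 13:+B, 14:+C, 15:-B
Rule 3 (four of five consecutive points beyond the same 1σ limit) is satisfied at point 8.

rule 3 at point 8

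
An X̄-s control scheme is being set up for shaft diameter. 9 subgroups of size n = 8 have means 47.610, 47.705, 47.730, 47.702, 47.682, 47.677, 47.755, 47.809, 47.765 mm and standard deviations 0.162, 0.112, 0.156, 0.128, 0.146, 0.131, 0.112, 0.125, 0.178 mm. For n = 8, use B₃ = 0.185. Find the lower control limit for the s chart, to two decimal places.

s̄ = (0.162 + 0.112 + 0.156 + 0.128 + 0.146 + 0.131 + 0.112 + 0.125 + 0.178) / 9 = 0.1389
LCL_s = B₃·s̄ = 0.185 × 0.1389 = 0.0257

0.03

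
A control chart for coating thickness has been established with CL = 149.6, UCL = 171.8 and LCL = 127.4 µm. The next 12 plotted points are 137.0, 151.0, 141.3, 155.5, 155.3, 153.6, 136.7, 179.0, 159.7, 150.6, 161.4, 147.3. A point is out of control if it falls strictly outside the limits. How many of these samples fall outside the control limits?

1

Compare each point to [127.4, 171.8]: sample 8 = 179.0 > UCL.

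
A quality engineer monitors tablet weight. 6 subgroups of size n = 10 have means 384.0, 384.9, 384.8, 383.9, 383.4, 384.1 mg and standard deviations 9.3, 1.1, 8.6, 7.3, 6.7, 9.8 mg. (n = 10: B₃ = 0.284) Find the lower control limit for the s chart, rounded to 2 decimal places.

2.03

s̄ = (9.3 + 1.1 + 8.6 + 7.3 + 6.7 + 9.8) / 6 = 7.1333
LCL_s = B₃·s̄ = 0.284 × 7.1333 = 2.0259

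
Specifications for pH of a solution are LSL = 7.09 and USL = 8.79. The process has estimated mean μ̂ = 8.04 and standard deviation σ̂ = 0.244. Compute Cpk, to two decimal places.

Cpu = (USL − μ̂) / (3σ̂) = (8.79 − 8.04) / (3 × 0.244) = 1.0246; Cpl = (μ̂ − LSL) / (3σ̂) = (8.04 − 7.09) / (3 × 0.244) = 1.2978; Cpk = min(Cpu, Cpl) = 1.0246

1.02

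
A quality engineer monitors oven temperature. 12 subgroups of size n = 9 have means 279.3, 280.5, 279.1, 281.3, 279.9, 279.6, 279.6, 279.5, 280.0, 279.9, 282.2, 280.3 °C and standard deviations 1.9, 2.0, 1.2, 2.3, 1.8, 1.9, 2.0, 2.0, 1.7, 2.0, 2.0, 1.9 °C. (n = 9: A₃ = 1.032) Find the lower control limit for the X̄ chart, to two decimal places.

278.15

X̄̄ = (279.3 + 280.5 + 279.1 + 281.3 + 279.9 + 279.6 + 279.6 + 279.5 + 280.0 + 279.9 + 282.2 + 280.3) / 12 = 280.1000
s̄ = (1.9 + 2.0 + 1.2 + 2.3 + 1.8 + 1.9 + 2.0 + 2.0 + 1.7 + 2.0 + 2.0 + 1.9) / 12 = 1.8917
LCL = X̄̄ − A₃·s̄ = 280.1000 − 1.032 × 1.8917 = 278.1478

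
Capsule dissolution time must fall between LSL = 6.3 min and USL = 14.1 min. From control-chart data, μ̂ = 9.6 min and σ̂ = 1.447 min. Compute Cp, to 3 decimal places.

Cp = (USL − LSL) / (6σ̂) = (14.1 − 6.3) / (6 × 1.447) = 7.8000 / 8.6820 = 0.8984

0.898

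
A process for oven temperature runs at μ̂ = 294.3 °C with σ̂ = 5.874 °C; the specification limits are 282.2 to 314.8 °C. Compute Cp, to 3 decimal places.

0.925

Cp = (USL − LSL) / (6σ̂) = (314.8 − 282.2) / (6 × 5.874) = 32.6000 / 35.2440 = 0.9250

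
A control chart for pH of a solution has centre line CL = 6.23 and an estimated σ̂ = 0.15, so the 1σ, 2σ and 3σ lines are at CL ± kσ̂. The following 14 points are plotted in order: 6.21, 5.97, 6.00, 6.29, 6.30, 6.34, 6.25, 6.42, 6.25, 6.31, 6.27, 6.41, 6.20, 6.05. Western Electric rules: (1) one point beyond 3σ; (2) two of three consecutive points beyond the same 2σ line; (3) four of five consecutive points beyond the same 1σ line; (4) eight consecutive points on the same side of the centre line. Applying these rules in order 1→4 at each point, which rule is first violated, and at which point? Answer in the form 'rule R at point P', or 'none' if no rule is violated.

Zone of each point (C = within 1σ̂, B = 1σ̂–2σ̂, A = 2σ̂–3σ̂, * = beyond 3σ̂; sign = side of CL): 1:-C, 2:-B, 3:-B, 4:+C, 5:+C, 6:+C, 7:+C, 8:+B, 9:+C, 10:+C, 11:+C, 12:+B, 13:-C, 14:-B
Rule 4 (eight consecutive points on the same side of the centre line) is satisfied at point 11.

rule 4 at point 11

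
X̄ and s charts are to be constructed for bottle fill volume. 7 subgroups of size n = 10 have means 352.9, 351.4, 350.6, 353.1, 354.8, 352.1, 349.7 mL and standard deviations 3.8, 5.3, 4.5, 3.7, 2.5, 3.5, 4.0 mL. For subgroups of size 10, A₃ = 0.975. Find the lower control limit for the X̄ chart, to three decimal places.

X̄̄ = (352.9 + 351.4 + 350.6 + 353.1 + 354.8 + 352.1 + 349.7) / 7 = 352.0857
s̄ = (3.8 + 5.3 + 4.5 + 3.7 + 2.5 + 3.5 + 4.0) / 7 = 3.9000
LCL = X̄̄ − A₃·s̄ = 352.0857 − 0.975 × 3.9000 = 348.2832

348.283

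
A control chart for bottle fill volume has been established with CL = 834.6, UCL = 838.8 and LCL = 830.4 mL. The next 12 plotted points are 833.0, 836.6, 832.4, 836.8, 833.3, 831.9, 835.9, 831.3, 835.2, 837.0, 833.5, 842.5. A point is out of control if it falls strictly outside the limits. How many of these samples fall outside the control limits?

1

Compare each point to [830.4, 838.8]: sample 12 = 842.5 > UCL.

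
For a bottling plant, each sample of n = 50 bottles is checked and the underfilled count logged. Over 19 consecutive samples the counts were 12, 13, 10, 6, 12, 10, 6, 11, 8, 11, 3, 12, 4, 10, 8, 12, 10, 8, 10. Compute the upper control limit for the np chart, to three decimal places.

17.505

p̄ = Σdᵢ / (k·n) = 176 / (19 × 50) = 0.18526
UCL = np̄ + 3·√(np̄(1−p̄)) = 9.2632 + 3 × √(9.2632×0.81474) = 9.2632 + 3 × 2.7472 = 17.5047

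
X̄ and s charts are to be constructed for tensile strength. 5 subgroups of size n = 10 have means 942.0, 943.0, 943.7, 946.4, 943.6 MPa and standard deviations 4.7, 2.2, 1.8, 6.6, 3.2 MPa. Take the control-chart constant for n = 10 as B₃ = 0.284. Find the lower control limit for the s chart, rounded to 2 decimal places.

1.05

s̄ = (4.7 + 2.2 + 1.8 + 6.6 + 3.2) / 5 = 3.7000
LCL_s = B₃·s̄ = 0.284 × 3.7000 = 1.0508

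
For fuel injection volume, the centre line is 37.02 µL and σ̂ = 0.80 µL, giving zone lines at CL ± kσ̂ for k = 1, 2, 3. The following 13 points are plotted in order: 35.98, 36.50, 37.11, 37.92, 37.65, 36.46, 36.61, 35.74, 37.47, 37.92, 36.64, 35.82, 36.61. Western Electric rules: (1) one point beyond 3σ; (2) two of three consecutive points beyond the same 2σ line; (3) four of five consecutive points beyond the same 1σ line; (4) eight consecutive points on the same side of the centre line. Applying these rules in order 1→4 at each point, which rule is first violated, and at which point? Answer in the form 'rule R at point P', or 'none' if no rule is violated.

none

Zone of each point (C = within 1σ̂, B = 1σ̂–2σ̂, A = 2σ̂–3σ̂, * = beyond 3σ̂; sign = side of CL): 1:-B, 2:-C, 3:+C, 4:+B, 5:+C, 6:-C, 7:-C, 8:-B, 9:+C, 10:+B, 11:-C, 12:-B, 13:-C
No rule fires across all 13 points.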